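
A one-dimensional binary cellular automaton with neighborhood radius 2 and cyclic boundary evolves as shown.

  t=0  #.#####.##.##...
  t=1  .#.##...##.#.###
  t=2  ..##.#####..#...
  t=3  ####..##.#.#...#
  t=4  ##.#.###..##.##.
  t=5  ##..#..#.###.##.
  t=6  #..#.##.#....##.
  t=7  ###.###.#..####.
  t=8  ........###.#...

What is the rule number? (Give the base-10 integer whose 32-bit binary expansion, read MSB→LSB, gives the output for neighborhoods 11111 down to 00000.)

  ##### -> #   bit 31 = 1  t=0,i=4
  ####. -> .   bit 30 = 0  t=0,i=5
  ###.# -> .   bit 29 = 0  t=0,i=6
  ###.. -> #   bit 28 = 1  t=2,i=9
  ##.## -> .   bit 27 = 0  t=0,i=7
  ##.#. -> .   bit 26 = 0  t=1,i=0
  ##..# -> .   bit 25 = 0  t=2,i=10
  ##... -> #   bit 24 = 1  t=0,i=13
  #.### -> .   bit 23 = 0  t=0,i=2
  #.##. -> #   bit 22 = 1  t=0,i=8
  #.#.# -> .   bit 21 = 0  t=1,i=1
  #.#.. -> #   bit 20 = 1  t=3,i=11
  #..## -> #   bit 19 = 1  t=3,i=5
  #..#. -> #   bit 18 = 1  t=2,i=11
  #...# -> #   bit 17 = 1  t=0,i=14
  #.... -> .   bit 16 = 0  t=2,i=14
  .#### -> #   bit 15 = 1  t=0,i=3
  .###. -> .   bit 14 = 0  t=1,i=14
  .##.# -> #   bit 13 = 1  t=0,i=9
  .##.. -> .   bit 12 = 0  t=0,i=12
  .#.## -> #   bit 11 = 1  t=0,i=1
  .#.#. -> #   bit 10 = 1  t=3,i=10
  .#..# -> #   bit 9 = 1  t=5,i=5
  .#... -> .   bit 8 = 0  t=2,i=13
  ..### -> .   bit 7 = 0  t=3,i=15
  ..##. -> #   bit 6 = 1  t=1,i=8
  ..#.# -> .   bit 5 = 0  t=0,i=0
  ..#.. -> .   bit 4 = 0  t=2,i=12
  ...## -> #   bit 3 = 1  t=1,i=7
  ...#. -> #   bit 2 = 1  t=0,i=15
  ....# -> #   bit 1 = 1  t=2,i=0
  ..... -> #   bit 0 = 1  t=2,i=15
  bits 10010001010111101010111001001111 = 2438901327

2438901327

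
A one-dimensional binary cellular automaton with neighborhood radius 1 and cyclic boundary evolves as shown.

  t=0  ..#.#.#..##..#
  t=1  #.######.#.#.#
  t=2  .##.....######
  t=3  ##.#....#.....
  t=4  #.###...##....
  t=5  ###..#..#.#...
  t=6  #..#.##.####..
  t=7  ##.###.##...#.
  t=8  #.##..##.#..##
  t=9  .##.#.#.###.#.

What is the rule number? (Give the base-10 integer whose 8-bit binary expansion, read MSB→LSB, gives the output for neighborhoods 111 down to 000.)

60

  nb ###: next=.  (t=1,i=3, bit7=0)
  nb ##.: next=.  (t=0,i=10, bit6=0)
  nb #.#: next=#  (t=0,i=3, bit5=1)
  nb #..: next=#  (t=0,i=0, bit4=1)
  nb .##: next=#  (t=0,i=9, bit3=1)
  nb .#.: next=#  (t=0,i=2, bit2=1)
  nb ..#: next=.  (t=0,i=1, bit1=0)
  nb ...: next=.  (t=2,i=4, bit0=0)
  bits 00111100 = 60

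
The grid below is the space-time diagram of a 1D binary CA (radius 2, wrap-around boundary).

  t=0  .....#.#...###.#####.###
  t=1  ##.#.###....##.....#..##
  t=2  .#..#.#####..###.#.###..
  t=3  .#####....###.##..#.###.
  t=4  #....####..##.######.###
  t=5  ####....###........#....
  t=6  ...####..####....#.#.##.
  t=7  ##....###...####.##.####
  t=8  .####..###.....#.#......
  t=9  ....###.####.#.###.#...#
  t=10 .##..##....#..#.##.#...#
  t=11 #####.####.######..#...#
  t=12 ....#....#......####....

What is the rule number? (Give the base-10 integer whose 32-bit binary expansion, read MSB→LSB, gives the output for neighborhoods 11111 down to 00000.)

861756978

  [31] ##### => .  t=0,i=17
  [30] ####. => .  t=0,i=18
  [29] ###.# => #  t=0,i=13
  [28] ###.. => #  t=0,i=23
  [27] ##.## => .  t=0,i=14
  [26] ##.#. => .  t=1,i=2
  [25] ##..# => #  t=2,i=11
  [24] ##... => #  t=0,i=0
  [23] #.### => .  t=0,i=15
  [22] #.##. => #  t=3,i=14
  [21] #.#.# => .  t=1,i=3
  [20] #.#.. => #  t=0,i=7
  [19] #..## => #  t=1,i=21
  [18] #..#. => #  t=2,i=3
  [17] #...# => .  t=0,i=9
  [16] #.... => #  t=0,i=1
  [15] .#### => .  t=0,i=16
  [14] .###. => #  t=0,i=12
  [13] .##.# => .  t=4,i=12
  [12] .##.. => #  t=1,i=13
  [11] .#.## => #  t=1,i=4
  [10] .#.#. => #  t=0,i=6
  [9] .#..# => #  t=1,i=20
  [8] .#... => .  t=0,i=8
  [7] ..### => .  t=0,i=11
  [6] ..##. => .  t=1,i=12
  [5] ..#.# => #  t=0,i=5
  [4] ..#.. => #  t=1,i=19
  [3] ...## => .  t=0,i=10
  [2] ...#. => .  t=0,i=4
  [1] ....# => #  t=0,i=3
  [0] ..... => .  t=0,i=2
  bits 00110011010111010101111000110010 = 861756978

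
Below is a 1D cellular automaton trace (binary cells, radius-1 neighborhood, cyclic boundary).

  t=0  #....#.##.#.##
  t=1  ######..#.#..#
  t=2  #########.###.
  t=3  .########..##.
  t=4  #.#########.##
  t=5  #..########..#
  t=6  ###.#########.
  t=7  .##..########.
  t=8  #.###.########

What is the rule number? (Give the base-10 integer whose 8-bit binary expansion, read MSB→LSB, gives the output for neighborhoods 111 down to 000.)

  ###|#  b7=1 t=0,i=13
  ##.|#  b6=1 t=0,i=0
  #.#|.  b5=0 t=0,i=6
  #..|#  b4=1 t=0,i=1
  .##|.  b3=0 t=0,i=7
  .#.|#  b2=1 t=0,i=5
  ..#|#  b1=1 t=0,i=4
  ...|#  b0=1 t=0,i=2
  bits 11010111 = 215

215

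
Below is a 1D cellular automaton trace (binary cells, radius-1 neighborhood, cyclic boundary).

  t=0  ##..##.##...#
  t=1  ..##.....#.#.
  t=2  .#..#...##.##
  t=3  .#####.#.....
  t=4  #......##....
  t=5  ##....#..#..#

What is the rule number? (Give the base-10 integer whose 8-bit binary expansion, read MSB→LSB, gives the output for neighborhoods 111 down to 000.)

  ###|.  b7=0 t=0,i=0
  ##.|.  b6=0 t=0,i=1
  #.#|.  b5=0 t=0,i=6
  #..|#  b4=1 t=0,i=2
  .##|.  b3=0 t=0,i=4
  .#.|#  b2=1 t=1,i=9
  ..#|#  b1=1 t=0,i=3
  ...|.  b0=0 t=0,i=10
  bits 00010110 = 22

22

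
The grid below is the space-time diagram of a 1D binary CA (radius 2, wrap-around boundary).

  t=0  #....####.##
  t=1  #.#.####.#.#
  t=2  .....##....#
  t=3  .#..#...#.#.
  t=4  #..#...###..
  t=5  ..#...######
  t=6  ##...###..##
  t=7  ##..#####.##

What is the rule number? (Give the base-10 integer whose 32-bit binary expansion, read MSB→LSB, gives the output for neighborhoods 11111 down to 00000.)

1514521772

  ##### -> .   bit 31 = 0  t=5,i=8
  ####. -> #   bit 30 = 1  t=0,i=7
  ###.# -> .   bit 29 = 0  t=0,i=8
  ###.. -> #   bit 28 = 1  t=0,i=0
  ##.## -> #   bit 27 = 1  t=0,i=9
  ##.#. -> .   bit 26 = 0  t=1,i=1
  ##..# -> #   bit 25 = 1  t=4,i=10
  ##... -> .   bit 24 = 0  t=0,i=1
  #.### -> .   bit 23 = 0  t=0,i=10
  #.##. -> #   bit 22 = 1  t=1,i=11
  #.#.# -> .   bit 21 = 0  t=1,i=2
  #.#.. -> .   bit 20 = 0  t=3,i=10
  #..## -> .   bit 19 = 0  t=6,i=9
  #..#. -> #   bit 18 = 1  t=3,i=0
  #...# -> .   bit 17 = 0  t=3,i=6
  #.... -> #   bit 16 = 1  t=0,i=2
  .#### -> #   bit 15 = 1  t=0,i=6
  .###. -> #   bit 14 = 1  t=0,i=11
  .##.# -> .   bit 13 = 0  t=1,i=0
  .##.. -> .   bit 12 = 0  t=2,i=6
  .#.## -> .   bit 11 = 0  t=1,i=3
  .#.#. -> #   bit 10 = 1  t=3,i=9
  .#..# -> .   bit 9 = 0  t=3,i=2
  .#... -> .   bit 8 = 0  t=2,i=0
  ..### -> #   bit 7 = 1  t=0,i=5
  ..##. -> .   bit 6 = 0  t=2,i=5
  ..#.# -> #   bit 5 = 1  t=3,i=8
  ..#.. -> .   bit 4 = 0  t=2,i=11
  ...## -> #   bit 3 = 1  t=0,i=4
  ...#. -> #   bit 2 = 1  t=2,i=10
  ....# -> .   bit 1 = 0  t=0,i=3
  ..... -> .   bit 0 = 0  t=2,i=2
  bits 01011010010001011100010010101100 = 1514521772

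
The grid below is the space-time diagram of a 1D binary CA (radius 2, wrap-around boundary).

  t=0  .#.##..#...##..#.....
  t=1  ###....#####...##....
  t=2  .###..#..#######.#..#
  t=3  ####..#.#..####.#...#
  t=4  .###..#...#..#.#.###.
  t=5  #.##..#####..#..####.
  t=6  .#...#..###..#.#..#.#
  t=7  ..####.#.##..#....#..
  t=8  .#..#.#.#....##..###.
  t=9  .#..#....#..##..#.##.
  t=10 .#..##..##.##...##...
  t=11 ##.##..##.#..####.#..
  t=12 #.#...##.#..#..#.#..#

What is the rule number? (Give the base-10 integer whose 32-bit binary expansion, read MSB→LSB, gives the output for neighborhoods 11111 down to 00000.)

  nb #####: next=#  (t=1,i=9, bit31=1)
  nb ####.: next=#  (t=1,i=10, bit30=1)
  nb ###.#: next=.  (t=2,i=15, bit29=0)
  nb ###..: next=#  (t=1,i=2, bit28=1)
  nb ##.##: next=#  (t=10,i=10, bit27=1)
  nb ##.#.: next=#  (t=2,i=16, bit26=1)
  nb ##..#: next=.  (t=0,i=5, bit25=0)
  nb ##...: next=#  (t=1,i=3, bit24=1)
  nb #.###: next=#  (t=2,i=1, bit23=1)
  nb #.##.: next=.  (t=0,i=3, bit22=0)
  nb #.#.#: next=.  (t=4,i=15, bit21=0)
  nb #.#..: next=.  (t=2,i=17, bit20=0)
  nb #..##: next=#  (t=2,i=8, bit19=1)
  nb #..#.: next=.  (t=0,i=6, bit18=0)
  nb #...#: next=#  (t=0,i=9, bit17=1)
  nb #....: next=.  (t=0,i=17, bit16=0)
  nb .####: next=.  (t=1,i=8, bit15=0)
  nb .###.: next=#  (t=1,i=1, bit14=1)
  nb .##.#: next=.  (t=10,i=9, bit13=0)
  nb .##..: next=.  (t=0,i=4, bit12=0)
  nb .#.##: next=#  (t=0,i=2, bit11=1)
  nb .#.#.: next=.  (t=3,i=7, bit10=0)
  nb .#..#: next=.  (t=2,i=7, bit9=0)
  nb .#...: next=#  (t=0,i=8, bit8=1)
  nb ..###: next=.  (t=1,i=0, bit7=0)
  nb ..##.: next=#  (t=0,i=11, bit6=1)
  nb ..#.#: next=#  (t=0,i=1, bit5=1)
  nb ..#..: next=#  (t=0,i=7, bit4=1)
  nb ...##: next=#  (t=0,i=10, bit3=1)
  nb ...#.: next=#  (t=0,i=0, bit2=1)
  nb ....#: next=.  (t=0,i=20, bit1=0)
  nb .....: next=.  (t=0,i=18, bit0=0)
  bits 11011101100010100100100101111100 = 3716827516

3716827516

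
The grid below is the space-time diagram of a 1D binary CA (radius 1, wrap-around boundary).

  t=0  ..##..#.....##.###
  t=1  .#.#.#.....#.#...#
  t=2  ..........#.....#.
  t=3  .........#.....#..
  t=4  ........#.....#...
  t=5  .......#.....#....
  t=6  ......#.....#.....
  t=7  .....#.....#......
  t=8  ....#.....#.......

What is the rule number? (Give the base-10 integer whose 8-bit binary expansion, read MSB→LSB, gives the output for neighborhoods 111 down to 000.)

  nb ###: next=.  (t=0,i=16, bit7=0)
  nb ##.: next=#  (t=0,i=3, bit6=1)
  nb #.#: next=.  (t=0,i=14, bit5=0)
  nb #..: next=.  (t=0,i=0, bit4=0)
  nb .##: next=.  (t=0,i=2, bit3=0)
  nb .#.: next=.  (t=0,i=6, bit2=0)
  nb ..#: next=#  (t=0,i=1, bit1=1)
  nb ...: next=.  (t=0,i=8, bit0=0)
  bits 01000010 = 66

66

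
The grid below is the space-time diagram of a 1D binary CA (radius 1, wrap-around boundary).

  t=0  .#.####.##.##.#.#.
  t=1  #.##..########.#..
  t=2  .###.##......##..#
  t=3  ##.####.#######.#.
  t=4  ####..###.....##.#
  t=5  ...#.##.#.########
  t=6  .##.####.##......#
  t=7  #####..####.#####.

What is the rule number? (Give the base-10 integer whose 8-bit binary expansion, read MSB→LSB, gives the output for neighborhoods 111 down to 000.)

  nb ###: next=.  (t=0,i=4, bit7=0)
  nb ##.: next=#  (t=0,i=6, bit6=1)
  nb #.#: next=#  (t=0,i=2, bit5=1)
  nb #..: next=.  (t=0,i=17, bit4=0)
  nb .##: next=#  (t=0,i=3, bit3=1)
  nb .#.: next=.  (t=0,i=1, bit2=0)
  nb ..#: next=#  (t=0,i=0, bit1=1)
  nb ...: next=#  (t=2,i=8, bit0=1)
  bits 01101011 = 107

107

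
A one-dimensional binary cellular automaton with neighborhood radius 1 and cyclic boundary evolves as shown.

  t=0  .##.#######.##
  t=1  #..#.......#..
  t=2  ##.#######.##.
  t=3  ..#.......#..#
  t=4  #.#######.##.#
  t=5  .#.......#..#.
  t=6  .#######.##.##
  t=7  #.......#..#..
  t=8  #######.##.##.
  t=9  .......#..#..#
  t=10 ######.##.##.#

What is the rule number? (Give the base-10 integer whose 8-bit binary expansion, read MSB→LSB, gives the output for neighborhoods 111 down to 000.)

  nb ###: next=.  (t=0,i=5, bit7=0)
  nb ##.: next=.  (t=0,i=2, bit6=0)
  nb #.#: next=#  (t=0,i=0, bit5=1)
  nb #..: next=#  (t=1,i=1, bit4=1)
  nb .##: next=.  (t=0,i=1, bit3=0)
  nb .#.: next=#  (t=1,i=0, bit2=1)
  nb ..#: next=.  (t=1,i=2, bit1=0)
  nb ...: next=#  (t=1,i=5, bit0=1)
  bits 00110101 = 53

53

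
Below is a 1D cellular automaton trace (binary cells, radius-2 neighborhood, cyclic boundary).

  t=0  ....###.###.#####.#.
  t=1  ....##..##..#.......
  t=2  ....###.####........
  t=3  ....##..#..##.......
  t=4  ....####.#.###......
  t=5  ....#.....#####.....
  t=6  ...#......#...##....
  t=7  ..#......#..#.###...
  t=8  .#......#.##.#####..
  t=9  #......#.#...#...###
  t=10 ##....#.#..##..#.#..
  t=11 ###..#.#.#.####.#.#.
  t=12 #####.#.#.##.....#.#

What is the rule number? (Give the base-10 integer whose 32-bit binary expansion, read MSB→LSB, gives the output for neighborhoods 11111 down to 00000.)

327573188

  #####|.  b31=0 t=0,i=14
  ####.|.  b30=0 t=0,i=15
  ###.#|.  b29=0 t=0,i=6
  ###..|#  b28=1 t=2,i=11
  ##.##|.  b27=0 t=0,i=7
  ##.#.|.  b26=0 t=0,i=17
  ##..#|#  b25=1 t=1,i=6
  ##...|#  b24=1 t=2,i=12
  #.###|#  b23=1 t=0,i=8
  #.##.|.  b22=0 t=8,i=10
  #.#.#|.  b21=0 t=4,i=9
  #.#..|.  b20=0 t=0,i=18
  #..##|.  b19=0 t=1,i=7
  #..#.|#  b18=1 t=1,i=11
  #...#|#  b17=1 t=6,i=12
  #....|.  b16=0 t=0,i=0
  .####|.  b15=0 t=0,i=13
  .###.|#  b14=1 t=0,i=5
  .##.#|.  b13=0 t=8,i=11
  .##..|#  b12=1 t=1,i=5
  .#.##|#  b11=1 t=4,i=10
  .#.#.|#  b10=1 t=9,i=8
  .#..#|#  b9=1 t=3,i=9
  .#...|.  b8=0 t=0,i=19
  ..###|#  b7=1 t=0,i=4
  ..##.|#  b6=1 t=1,i=4
  ..#.#|.  b5=0 t=7,i=12
  ..#..|.  b4=0 t=1,i=12
  ...##|.  b3=0 t=0,i=3
  ...#.|#  b2=1 t=5,i=3
  ....#|.  b1=0 t=0,i=2
  .....|.  b0=0 t=0,i=1
  bits 00010011100001100101111011000100 = 327573188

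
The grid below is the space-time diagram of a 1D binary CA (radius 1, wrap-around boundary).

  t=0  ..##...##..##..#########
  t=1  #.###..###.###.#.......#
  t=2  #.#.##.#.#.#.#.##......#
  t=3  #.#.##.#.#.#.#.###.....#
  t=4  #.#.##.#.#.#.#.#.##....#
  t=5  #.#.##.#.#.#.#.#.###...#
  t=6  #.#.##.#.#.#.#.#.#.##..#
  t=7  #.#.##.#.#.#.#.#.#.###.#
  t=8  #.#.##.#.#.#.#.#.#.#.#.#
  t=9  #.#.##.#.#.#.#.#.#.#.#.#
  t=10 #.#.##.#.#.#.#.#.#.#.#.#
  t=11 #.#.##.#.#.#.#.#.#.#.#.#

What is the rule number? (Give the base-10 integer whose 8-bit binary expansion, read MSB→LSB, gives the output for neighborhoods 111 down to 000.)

92

  nb ###: next=.  (t=0,i=16, bit7=0)
  nb ##.: next=#  (t=0,i=3, bit6=1)
  nb #.#: next=.  (t=1,i=1, bit5=0)
  nb #..: next=#  (t=0,i=0, bit4=1)
  nb .##: next=#  (t=0,i=2, bit3=1)
  nb .#.: next=#  (t=1,i=15, bit2=1)
  nb ..#: next=.  (t=0,i=1, bit1=0)
  nb ...: next=.  (t=0,i=5, bit0=0)
  bits 01011100 = 92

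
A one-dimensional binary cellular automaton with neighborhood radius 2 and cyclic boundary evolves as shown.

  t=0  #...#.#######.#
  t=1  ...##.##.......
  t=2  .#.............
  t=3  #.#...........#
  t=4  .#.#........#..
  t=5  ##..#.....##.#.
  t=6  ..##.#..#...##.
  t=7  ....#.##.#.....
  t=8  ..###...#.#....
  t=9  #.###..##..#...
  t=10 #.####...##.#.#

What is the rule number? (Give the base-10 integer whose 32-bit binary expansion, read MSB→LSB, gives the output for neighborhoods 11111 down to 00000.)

379896742

  ##### -> .   bit 31 = 0  t=0,i=8
  ####. -> .   bit 30 = 0  t=0,i=11
  ###.# -> .   bit 29 = 0  t=0,i=12
  ###.. -> #   bit 28 = 1  t=8,i=4
  ##.## -> .   bit 27 = 0  t=0,i=13
  ##.#. -> #   bit 26 = 1  t=3,i=1
  ##..# -> #   bit 25 = 1  t=5,i=2
  ##... -> .   bit 24 = 0  t=0,i=1
  #.### -> #   bit 23 = 1  t=0,i=6
  #.##. -> .   bit 22 = 0  t=0,i=14
  #.#.# -> #   bit 21 = 1  t=5,i=13
  #.#.. -> .   bit 20 = 0  t=3,i=2
  #..## -> .   bit 19 = 0  t=9,i=6
  #..#. -> #   bit 18 = 1  t=5,i=3
  #...# -> .   bit 17 = 0  t=0,i=2
  #.... -> .   bit 16 = 0  t=1,i=9
  .#### -> #   bit 15 = 1  t=0,i=7
  .###. -> #   bit 14 = 1  t=8,i=3
  .##.# -> .   bit 13 = 0  t=1,i=4
  .##.. -> .   bit 12 = 0  t=0,i=0
  .#.## -> .   bit 11 = 0  t=0,i=5
  .#.#. -> .   bit 10 = 0  t=4,i=2
  .#..# -> #   bit 9 = 1  t=6,i=6
  .#... -> #   bit 8 = 1  t=2,i=2
  ..### -> #   bit 7 = 1  t=8,i=2
  ..##. -> .   bit 6 = 0  t=1,i=3
  ..#.# -> #   bit 5 = 1  t=0,i=4
  ..#.. -> .   bit 4 = 0  t=2,i=1
  ...## -> .   bit 3 = 0  t=1,i=2
  ...#. -> #   bit 2 = 1  t=0,i=3
  ....# -> #   bit 1 = 1  t=1,i=1
  ..... -> .   bit 0 = 0  t=1,i=0
  bits 00010110101001001100001110100110 = 379896742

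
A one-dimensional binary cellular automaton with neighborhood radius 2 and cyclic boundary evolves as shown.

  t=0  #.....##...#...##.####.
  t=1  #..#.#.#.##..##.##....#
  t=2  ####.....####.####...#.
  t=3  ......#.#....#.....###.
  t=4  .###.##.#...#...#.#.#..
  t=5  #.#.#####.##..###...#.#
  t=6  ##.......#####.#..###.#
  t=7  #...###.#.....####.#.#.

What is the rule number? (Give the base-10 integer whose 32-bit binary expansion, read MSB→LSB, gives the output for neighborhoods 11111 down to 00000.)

  #####|.  b31=0 t=5,i=6
  ####.|.  b30=0 t=0,i=20
  ###.#|.  b29=0 t=0,i=21
  ###..|.  b28=0 t=2,i=3
  ##.##|#  b27=1 t=0,i=17
  ##.#.|#  b26=1 t=0,i=22
  ##..#|#  b25=1 t=1,i=1
  ##...|.  b24=0 t=0,i=8
  #.###|.  b23=0 t=0,i=18
  #.##.|#  b22=1 t=1,i=9
  #.#.#|.  b21=0 t=1,i=5
  #.#..|#  b20=1 t=0,i=0
  #..##|#  b19=1 t=1,i=12
  #..#.|#  b18=1 t=1,i=2
  #...#|#  b17=1 t=0,i=9
  #....|.  b16=0 t=0,i=2
  .####|.  b15=0 t=0,i=19
  .###.|#  b14=1 t=3,i=20
  .##.#|#  b13=1 t=0,i=16
  .##..|#  b12=1 t=0,i=7
  .#.##|.  b11=0 t=1,i=8
  .#.#.|.  b10=0 t=1,i=4
  .#..#|#  b9=1 t=6,i=16
  .#...|.  b8=0 t=0,i=1
  ..###|.  b7=0 t=2,i=9
  ..##.|.  b6=0 t=0,i=6
  ..#.#|#  b5=1 t=1,i=3
  ..#..|.  b4=0 t=0,i=11
  ...##|#  b3=1 t=0,i=5
  ...#.|#  b2=1 t=0,i=10
  ....#|.  b1=0 t=0,i=4
  .....|#  b0=1 t=0,i=3
  bits 00001110010111100111001000101101 = 241070637

241070637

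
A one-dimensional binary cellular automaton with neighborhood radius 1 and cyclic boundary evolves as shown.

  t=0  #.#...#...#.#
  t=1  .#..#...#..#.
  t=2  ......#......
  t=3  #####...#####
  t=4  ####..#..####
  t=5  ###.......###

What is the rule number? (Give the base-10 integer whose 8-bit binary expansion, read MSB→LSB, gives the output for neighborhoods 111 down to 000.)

  nb ###: next=#  (t=3,i=0, bit7=1)
  nb ##.: next=.  (t=0,i=0, bit6=0)
  nb #.#: next=#  (t=0,i=1, bit5=1)
  nb #..: next=.  (t=0,i=3, bit4=0)
  nb .##: next=.  (t=0,i=12, bit3=0)
  nb .#.: next=.  (t=0,i=2, bit2=0)
  nb ..#: next=.  (t=0,i=5, bit1=0)
  nb ...: next=#  (t=0,i=4, bit0=1)
  bits 10100001 = 161

161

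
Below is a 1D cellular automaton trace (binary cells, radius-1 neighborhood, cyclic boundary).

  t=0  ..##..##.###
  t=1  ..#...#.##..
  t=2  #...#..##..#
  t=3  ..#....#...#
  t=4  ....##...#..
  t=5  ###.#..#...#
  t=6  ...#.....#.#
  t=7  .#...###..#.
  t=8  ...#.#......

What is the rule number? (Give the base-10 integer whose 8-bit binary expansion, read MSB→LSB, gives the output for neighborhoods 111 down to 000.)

  ###|.  b7=0 t=0,i=10
  ##.|.  b6=0 t=0,i=3
  #.#|#  b5=1 t=0,i=8
  #..|.  b4=0 t=0,i=0
  .##|#  b3=1 t=0,i=2
  .#.|.  b2=0 t=1,i=2
  ..#|.  b1=0 t=0,i=1
  ...|#  b0=1 t=1,i=0
  bits 00101001 = 41

41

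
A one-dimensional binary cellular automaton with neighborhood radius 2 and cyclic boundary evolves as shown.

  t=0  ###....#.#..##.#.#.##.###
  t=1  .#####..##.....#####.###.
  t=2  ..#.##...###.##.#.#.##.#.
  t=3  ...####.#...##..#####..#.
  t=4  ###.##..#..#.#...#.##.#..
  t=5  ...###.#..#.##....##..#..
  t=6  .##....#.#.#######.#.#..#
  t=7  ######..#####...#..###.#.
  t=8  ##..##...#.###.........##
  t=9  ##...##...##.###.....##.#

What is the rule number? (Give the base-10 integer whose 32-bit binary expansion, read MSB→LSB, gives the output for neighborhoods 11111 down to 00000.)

1509268490

  #####|.  b31=0 t=0,i=0
  ####.|#  b30=1 t=0,i=1
  ###.#|.  b29=0 t=1,i=19
  ###..|#  b28=1 t=0,i=2
  ##.##|#  b27=1 t=0,i=21
  ##.#.|.  b26=0 t=0,i=14
  ##..#|.  b25=0 t=1,i=6
  ##...|#  b24=1 t=0,i=3
  #.###|#  b23=1 t=0,i=22
  #.##.|#  b22=1 t=0,i=19
  #.#.#|#  b21=1 t=0,i=15
  #.#..|#  b20=1 t=0,i=9
  #..##|.  b19=0 t=0,i=11
  #..#.|#  b18=1 t=3,i=22
  #...#|.  b17=0 t=2,i=0
  #....|#  b16=1 t=0,i=4
  .####|#  b15=1 t=0,i=23
  .###.|.  b14=0 t=1,i=22
  .##.#|.  b13=0 t=0,i=13
  .##..|#  b12=1 t=1,i=9
  .#.##|#  b11=1 t=0,i=18
  .#.#.|#  b10=1 t=0,i=8
  .#..#|.  b9=0 t=0,i=10
  .#...|.  b8=0 t=2,i=24
  ..###|.  b7=0 t=1,i=1
  ..##.|.  b6=0 t=0,i=12
  ..#.#|.  b5=0 t=0,i=7
  ..#..|.  b4=0 t=3,i=23
  ...##|#  b3=1 t=1,i=14
  ...#.|.  b2=0 t=0,i=6
  ....#|#  b1=1 t=0,i=5
  .....|.  b0=0 t=1,i=12
  bits 01011001111101011001110000001010 = 1509268490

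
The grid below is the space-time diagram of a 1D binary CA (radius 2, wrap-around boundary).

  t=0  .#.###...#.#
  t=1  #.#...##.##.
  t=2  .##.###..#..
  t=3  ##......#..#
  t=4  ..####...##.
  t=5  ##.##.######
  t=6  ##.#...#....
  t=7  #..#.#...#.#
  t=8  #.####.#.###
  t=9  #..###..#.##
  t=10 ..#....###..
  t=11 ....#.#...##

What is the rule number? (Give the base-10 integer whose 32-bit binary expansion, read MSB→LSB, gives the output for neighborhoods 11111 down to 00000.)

1633656425

  [31] ##### => .  t=5,i=8
  [30] ####. => #  t=4,i=4
  [29] ###.# => #  t=5,i=1
  [28] ###.. => .  t=0,i=5
  [27] ##.## => .  t=1,i=8
  [26] ##.#. => .  t=1,i=11
  [25] ##..# => .  t=2,i=7
  [24] ##... => #  t=0,i=6
  [23] #.### => .  t=0,i=3
  [22] #.##. => #  t=1,i=9
  [21] #.#.# => .  t=0,i=1
  [20] #.#.. => #  t=1,i=2
  [19] #..## => #  t=3,i=10
  [18] #..#. => #  t=2,i=8
  [17] #...# => #  t=0,i=7
  [16] #.... => #  t=3,i=3
  [15] .#### => #  t=4,i=3
  [14] .###. => .  t=0,i=4
  [13] .##.# => .  t=1,i=7
  [12] .##.. => #  t=4,i=10
  [11] .#.## => #  t=0,i=2
  [10] .#.#. => #  t=0,i=0
  [9] .#..# => #  t=3,i=9
  [8] .#... => .  t=1,i=3
  [7] ..### => .  t=3,i=11
  [6] ..##. => #  t=1,i=6
  [5] ..#.# => #  t=0,i=9
  [4] ..#.. => .  t=2,i=9
  [3] ...## => #  t=1,i=5
  [2] ...#. => .  t=0,i=8
  [1] ....# => .  t=3,i=6
  [0] ..... => #  t=3,i=4
  bits 01100001010111111001111001101001 = 1633656425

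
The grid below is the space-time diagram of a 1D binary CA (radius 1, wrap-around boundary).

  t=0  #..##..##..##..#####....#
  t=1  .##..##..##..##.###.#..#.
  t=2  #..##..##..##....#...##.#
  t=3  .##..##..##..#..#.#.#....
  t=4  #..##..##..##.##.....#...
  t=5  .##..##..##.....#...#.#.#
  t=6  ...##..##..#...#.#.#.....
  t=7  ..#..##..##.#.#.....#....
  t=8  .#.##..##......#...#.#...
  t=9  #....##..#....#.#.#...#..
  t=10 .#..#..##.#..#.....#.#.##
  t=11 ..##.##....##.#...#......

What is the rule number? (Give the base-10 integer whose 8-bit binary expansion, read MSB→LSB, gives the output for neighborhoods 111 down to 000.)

  nb ###: next=#  (t=0,i=16, bit7=1)
  nb ##.: next=.  (t=0,i=0, bit6=0)
  nb #.#: next=.  (t=1,i=15, bit5=0)
  nb #..: next=#  (t=0,i=1, bit4=1)
  nb .##: next=.  (t=0,i=3, bit3=0)
  nb .#.: next=.  (t=1,i=20, bit2=0)
  nb ..#: next=#  (t=0,i=2, bit1=1)
  nb ...: next=.  (t=0,i=21, bit0=0)
  bits 10010010 = 146

146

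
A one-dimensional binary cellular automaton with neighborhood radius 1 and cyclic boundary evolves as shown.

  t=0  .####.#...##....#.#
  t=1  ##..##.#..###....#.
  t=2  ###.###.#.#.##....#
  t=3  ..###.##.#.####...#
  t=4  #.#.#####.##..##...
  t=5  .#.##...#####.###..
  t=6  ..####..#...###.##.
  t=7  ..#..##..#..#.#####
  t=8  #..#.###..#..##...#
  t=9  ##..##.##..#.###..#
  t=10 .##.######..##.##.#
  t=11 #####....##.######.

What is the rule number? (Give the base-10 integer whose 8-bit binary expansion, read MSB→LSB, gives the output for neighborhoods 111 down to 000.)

  nb ###: next=.  (t=0,i=2, bit7=0)
  nb ##.: next=#  (t=0,i=4, bit6=1)
  nb #.#: next=#  (t=0,i=0, bit5=1)
  nb #..: next=#  (t=0,i=7, bit4=1)
  nb .##: next=#  (t=0,i=1, bit3=1)
  nb .#.: next=.  (t=0,i=6, bit2=0)
  nb ..#: next=.  (t=0,i=9, bit1=0)
  nb ...: next=.  (t=0,i=8, bit0=0)
  bits 01111000 = 120

120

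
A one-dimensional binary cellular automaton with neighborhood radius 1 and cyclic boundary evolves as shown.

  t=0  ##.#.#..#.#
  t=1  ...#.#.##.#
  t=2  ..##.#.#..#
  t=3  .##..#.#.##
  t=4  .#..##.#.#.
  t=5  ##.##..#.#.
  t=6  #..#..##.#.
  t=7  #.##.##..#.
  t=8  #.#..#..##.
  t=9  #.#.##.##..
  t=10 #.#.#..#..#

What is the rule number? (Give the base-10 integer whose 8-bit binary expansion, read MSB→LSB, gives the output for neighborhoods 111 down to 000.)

14

  [7] ### => .  t=0,i=0
  [6] ##. => .  t=0,i=1
  [5] #.# => .  t=0,i=2
  [4] #.. => .  t=0,i=6
  [3] .## => #  t=0,i=10
  [2] .#. => #  t=0,i=3
  [1] ..# => #  t=0,i=7
  [0] ... => .  t=1,i=1
  bits 00001110 = 14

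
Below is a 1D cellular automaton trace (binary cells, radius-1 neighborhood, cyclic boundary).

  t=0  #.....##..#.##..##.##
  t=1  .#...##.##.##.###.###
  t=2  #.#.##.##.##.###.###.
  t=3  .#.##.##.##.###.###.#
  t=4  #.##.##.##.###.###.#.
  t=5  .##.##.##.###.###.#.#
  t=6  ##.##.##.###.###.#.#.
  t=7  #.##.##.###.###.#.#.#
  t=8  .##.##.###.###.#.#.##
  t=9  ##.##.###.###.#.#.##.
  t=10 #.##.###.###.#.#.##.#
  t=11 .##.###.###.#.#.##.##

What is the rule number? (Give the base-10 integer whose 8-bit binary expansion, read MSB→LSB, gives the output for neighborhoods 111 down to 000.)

  ###|#  b7=1 t=0,i=20
  ##.|.  b6=0 t=0,i=0
  #.#|#  b5=1 t=0,i=11
  #..|#  b4=1 t=0,i=1
  .##|#  b3=1 t=0,i=6
  .#.|.  b2=0 t=0,i=10
  ..#|#  b1=1 t=0,i=5
  ...|.  b0=0 t=0,i=2
  bits 10111010 = 186

186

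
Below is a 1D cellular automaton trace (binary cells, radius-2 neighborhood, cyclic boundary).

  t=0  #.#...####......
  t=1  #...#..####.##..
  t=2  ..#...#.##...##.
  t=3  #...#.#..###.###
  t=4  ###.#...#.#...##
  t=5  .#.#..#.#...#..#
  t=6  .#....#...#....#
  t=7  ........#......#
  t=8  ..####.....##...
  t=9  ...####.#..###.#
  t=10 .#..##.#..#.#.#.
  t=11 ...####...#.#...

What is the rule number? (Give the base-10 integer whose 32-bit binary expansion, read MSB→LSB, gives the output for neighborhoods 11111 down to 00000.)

1462431841

  nb #####: next=.  (t=4,i=0, bit31=0)
  nb ####.: next=#  (t=0,i=8, bit30=1)
  nb ###.#: next=.  (t=1,i=10, bit29=0)
  nb ###..: next=#  (t=0,i=9, bit28=1)
  nb ##.##: next=.  (t=1,i=11, bit27=0)
  nb ##.#.: next=#  (t=4,i=3, bit26=1)
  nb ##..#: next=#  (t=1,i=14, bit25=1)
  nb ##...: next=#  (t=0,i=10, bit24=1)
  nb #.###: next=.  (t=3,i=13, bit23=0)
  nb #.##.: next=.  (t=1,i=12, bit22=0)
  nb #.#.#: next=#  (t=5,i=1, bit21=1)
  nb #.#..: next=.  (t=0,i=2, bit20=0)
  nb #..##: next=#  (t=1,i=6, bit19=1)
  nb #..#.: next=.  (t=1,i=15, bit18=0)
  nb #...#: next=#  (t=0,i=4, bit17=1)
  nb #....: next=.  (t=0,i=11, bit16=0)
  nb .####: next=#  (t=0,i=7, bit15=1)
  nb .###.: next=#  (t=3,i=10, bit14=1)
  nb .##.#: next=#  (t=10,i=5, bit13=1)
  nb .##..: next=#  (t=1,i=13, bit12=1)
  nb .#.##: next=.  (t=2,i=7, bit11=0)
  nb .#.#.: next=.  (t=0,i=1, bit10=0)
  nb .#..#: next=.  (t=1,i=5, bit9=0)
  nb .#...: next=.  (t=0,i=3, bit8=0)
  nb ..###: next=.  (t=0,i=6, bit7=0)
  nb ..##.: next=#  (t=2,i=13, bit6=1)
  nb ..#.#: next=#  (t=0,i=0, bit5=1)
  nb ..#..: next=.  (t=1,i=0, bit4=0)
  nb ...##: next=.  (t=0,i=5, bit3=0)
  nb ...#.: next=.  (t=0,i=15, bit2=0)
  nb ....#: next=.  (t=0,i=14, bit1=0)
  nb .....: next=#  (t=0,i=12, bit0=1)
  bits 01010111001010101111000001100001 = 1462431841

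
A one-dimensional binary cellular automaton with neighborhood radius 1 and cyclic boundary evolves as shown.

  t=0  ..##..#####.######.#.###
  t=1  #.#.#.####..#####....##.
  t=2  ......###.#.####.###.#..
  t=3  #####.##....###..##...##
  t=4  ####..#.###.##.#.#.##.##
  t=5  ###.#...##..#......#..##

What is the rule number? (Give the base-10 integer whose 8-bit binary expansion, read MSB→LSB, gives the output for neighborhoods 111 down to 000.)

  nb ###: next=#  (t=0,i=7, bit7=1)
  nb ##.: next=.  (t=0,i=3, bit6=0)
  nb #.#: next=.  (t=0,i=11, bit5=0)
  nb #..: next=#  (t=0,i=0, bit4=1)
  nb .##: next=#  (t=0,i=2, bit3=1)
  nb .#.: next=.  (t=0,i=19, bit2=0)
  nb ..#: next=.  (t=0,i=1, bit1=0)
  nb ...: next=#  (t=1,i=18, bit0=1)
  bits 10011001 = 153

153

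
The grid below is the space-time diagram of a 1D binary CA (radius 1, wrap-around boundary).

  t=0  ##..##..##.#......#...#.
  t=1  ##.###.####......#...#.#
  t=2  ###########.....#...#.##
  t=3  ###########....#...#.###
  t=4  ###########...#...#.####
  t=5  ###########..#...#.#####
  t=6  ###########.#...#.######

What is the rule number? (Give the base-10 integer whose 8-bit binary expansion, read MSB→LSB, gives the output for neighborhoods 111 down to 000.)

234

  nb ###: next=#  (t=1,i=0, bit7=1)
  nb ##.: next=#  (t=0,i=1, bit6=1)
  nb #.#: next=#  (t=0,i=10, bit5=1)
  nb #..: next=.  (t=0,i=2, bit4=0)
  nb .##: next=#  (t=0,i=0, bit3=1)
  nb .#.: next=.  (t=0,i=11, bit2=0)
  nb ..#: next=#  (t=0,i=3, bit1=1)
  nb ...: next=.  (t=0,i=13, bit0=0)
  bits 11101010 = 234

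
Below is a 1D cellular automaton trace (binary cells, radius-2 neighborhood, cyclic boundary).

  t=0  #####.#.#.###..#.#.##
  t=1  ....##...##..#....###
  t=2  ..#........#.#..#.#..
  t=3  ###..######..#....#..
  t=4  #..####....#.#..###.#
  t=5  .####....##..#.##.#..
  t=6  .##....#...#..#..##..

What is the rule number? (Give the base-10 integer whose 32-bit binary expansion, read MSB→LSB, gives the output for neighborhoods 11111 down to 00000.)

  nb #####: next=.  (t=0,i=0, bit31=0)
  nb ####.: next=.  (t=0,i=3, bit30=0)
  nb ###.#: next=#  (t=0,i=4, bit29=1)
  nb ###..: next=.  (t=0,i=12, bit28=0)
  nb ##.##: next=.  (t=4,i=19, bit27=0)
  nb ##.#.: next=#  (t=0,i=5, bit26=1)
  nb ##..#: next=#  (t=0,i=13, bit25=1)
  nb ##...: next=.  (t=1,i=0, bit24=0)
  nb #.###: next=#  (t=0,i=10, bit23=1)
  nb #.##.: next=.  (t=4,i=20, bit22=0)
  nb #.#.#: next=.  (t=0,i=6, bit21=0)
  nb #.#..: next=#  (t=2,i=13, bit20=1)
  nb #..##: next=#  (t=3,i=4, bit19=1)
  nb #..#.: next=.  (t=0,i=14, bit18=0)
  nb #...#: next=.  (t=1,i=7, bit17=0)
  nb #....: next=.  (t=1,i=1, bit16=0)
  nb .####: next=#  (t=0,i=20, bit15=1)
  nb .###.: next=.  (t=0,i=11, bit14=0)
  nb .##.#: next=.  (t=5,i=16, bit13=0)
  nb .##..: next=.  (t=1,i=5, bit12=0)
  nb .#.##: next=#  (t=0,i=9, bit11=1)
  nb .#.#.: next=.  (t=0,i=7, bit10=0)
  nb .#..#: next=.  (t=2,i=14, bit9=0)
  nb .#...: next=.  (t=1,i=14, bit8=0)
  nb ..###: next=#  (t=1,i=18, bit7=1)
  nb ..##.: next=.  (t=1,i=4, bit6=0)
  nb ..#.#: next=.  (t=0,i=15, bit5=0)
  nb ..#..: next=#  (t=1,i=13, bit4=1)
  nb ...##: next=.  (t=1,i=3, bit3=0)
  nb ...#.: next=#  (t=2,i=1, bit2=1)
  nb ....#: next=#  (t=1,i=2, bit1=1)
  nb .....: next=#  (t=2,i=5, bit0=1)
  bits 00100110100110001000100010010111 = 647530647

647530647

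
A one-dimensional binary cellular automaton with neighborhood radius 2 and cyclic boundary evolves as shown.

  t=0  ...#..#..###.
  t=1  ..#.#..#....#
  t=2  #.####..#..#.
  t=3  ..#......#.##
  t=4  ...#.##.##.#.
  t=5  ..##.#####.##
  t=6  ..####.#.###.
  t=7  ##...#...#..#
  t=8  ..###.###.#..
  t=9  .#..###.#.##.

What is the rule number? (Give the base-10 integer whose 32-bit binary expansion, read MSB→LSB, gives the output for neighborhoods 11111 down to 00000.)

2849122157

  [31] ##### => #  t=5,i=7
  [30] ####. => .  t=2,i=4
  [29] ###.# => #  t=5,i=9
  [28] ###.. => .  t=0,i=11
  [27] ##.## => #  t=4,i=7
  [26] ##.#. => .  t=4,i=10
  [25] ##..# => .  t=2,i=6
  [24] ##... => #  t=0,i=12
  [23] #.### => #  t=2,i=2
  [22] #.##. => #  t=3,i=11
  [21] #.#.# => .  t=2,i=0
  [20] #.#.. => #  t=1,i=4
  [19] #..## => .  t=0,i=8
  [18] #..#. => .  t=0,i=5
  [17] #...# => #  t=6,i=0
  [16] #.... => .  t=0,i=0
  [15] .#### => .  t=2,i=3
  [14] .###. => .  t=0,i=10
  [13] .##.# => #  t=4,i=6
  [12] .##.. => .  t=3,i=12
  [11] .#.## => .  t=2,i=1
  [10] .#.#. => #  t=1,i=3
  [9] .#..# => #  t=0,i=4
  [8] .#... => #  t=1,i=8
  [7] ..### => .  t=0,i=9
  [6] ..##. => #  t=5,i=2
  [5] ..#.# => #  t=1,i=2
  [4] ..#.. => .  t=0,i=3
  [3] ...## => #  t=6,i=1
  [2] ...#. => #  t=0,i=2
  [1] ....# => .  t=0,i=1
  [0] ..... => #  t=3,i=5
  bits 10101001110100100010011101101101 = 2849122157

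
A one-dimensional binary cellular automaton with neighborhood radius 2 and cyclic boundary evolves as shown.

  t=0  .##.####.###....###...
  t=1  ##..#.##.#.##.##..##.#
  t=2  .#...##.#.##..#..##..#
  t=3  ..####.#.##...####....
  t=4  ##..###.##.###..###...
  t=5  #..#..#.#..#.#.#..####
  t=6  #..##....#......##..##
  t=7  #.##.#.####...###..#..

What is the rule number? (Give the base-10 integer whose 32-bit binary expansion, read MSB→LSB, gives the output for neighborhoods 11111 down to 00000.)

  #####|#  b31=1 t=5,i=20
  ####.|#  b30=1 t=0,i=6
  ###.#|#  b29=1 t=0,i=7
  ###..|#  b28=1 t=0,i=11
  ##.##|.  b27=0 t=0,i=3
  ##.#.|#  b26=1 t=1,i=8
  ##..#|.  b25=0 t=1,i=2
  ##...|#  b24=1 t=0,i=12
  #.###|#  b23=1 t=0,i=4
  #.##.|#  b22=1 t=1,i=6
  #.#.#|.  b21=0 t=1,i=9
  #.#..|.  b20=0 t=2,i=1
  #..##|#  b19=1 t=1,i=17
  #..#.|.  b18=0 t=1,i=3
  #...#|#  b17=1 t=2,i=3
  #....|.  b16=0 t=0,i=13
  .####|.  b15=0 t=0,i=5
  .###.|.  b14=0 t=0,i=10
  .##.#|.  b13=0 t=0,i=2
  .##..|.  b12=0 t=1,i=15
  .#.##|#  b11=1 t=1,i=5
  .#.#.|.  b10=0 t=2,i=0
  .#..#|#  b9=1 t=2,i=15
  .#...|#  b8=1 t=2,i=2
  ..###|.  b7=0 t=0,i=16
  ..##.|#  b6=1 t=0,i=1
  ..#.#|.  b5=0 t=1,i=4
  ..#..|#  b4=1 t=2,i=14
  ...##|#  b3=1 t=0,i=0
  ...#.|#  b2=1 t=6,i=8
  ....#|#  b1=1 t=0,i=14
  .....|.  b0=0 t=3,i=20
  bits 11110101110010100000101101011110 = 4123659102

4123659102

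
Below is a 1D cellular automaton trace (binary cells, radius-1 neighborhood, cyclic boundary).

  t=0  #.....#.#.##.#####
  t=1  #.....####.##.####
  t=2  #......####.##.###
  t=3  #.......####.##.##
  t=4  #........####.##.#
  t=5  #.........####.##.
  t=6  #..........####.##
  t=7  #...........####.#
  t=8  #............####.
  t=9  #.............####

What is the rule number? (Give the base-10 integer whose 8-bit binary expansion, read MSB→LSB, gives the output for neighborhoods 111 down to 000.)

228

  ### -> #   bit 7 = 1  t=0,i=14
  ##. -> #   bit 6 = 1  t=0,i=0
  #.# -> #   bit 5 = 1  t=0,i=7
  #.. -> .   bit 4 = 0  t=0,i=1
  .## -> .   bit 3 = 0  t=0,i=10
  .#. -> #   bit 2 = 1  t=0,i=6
  ..# -> .   bit 1 = 0  t=0,i=5
  ... -> .   bit 0 = 0  t=0,i=2
  bits 11100100 = 228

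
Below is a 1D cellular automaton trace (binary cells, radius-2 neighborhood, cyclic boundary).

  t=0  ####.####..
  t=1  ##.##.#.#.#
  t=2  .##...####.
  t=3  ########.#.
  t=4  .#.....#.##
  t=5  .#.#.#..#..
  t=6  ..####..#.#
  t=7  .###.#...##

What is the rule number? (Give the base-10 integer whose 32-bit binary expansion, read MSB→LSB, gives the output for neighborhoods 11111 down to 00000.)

  nb #####: next=.  (t=3,i=2, bit31=0)
  nb ####.: next=.  (t=0,i=2, bit30=0)
  nb ###.#: next=#  (t=0,i=3, bit29=1)
  nb ###..: next=#  (t=0,i=8, bit28=1)
  nb ##.##: next=#  (t=0,i=4, bit27=1)
  nb ##.#.: next=.  (t=1,i=5, bit26=0)
  nb ##..#: next=.  (t=0,i=9, bit25=0)
  nb ##...: next=#  (t=2,i=3, bit24=1)
  nb #.###: next=.  (t=0,i=5, bit23=0)
  nb #.##.: next=.  (t=1,i=3, bit22=0)
  nb #.#.#: next=#  (t=1,i=6, bit21=1)
  nb #.#..: next=#  (t=4,i=1, bit20=1)
  nb #..##: next=#  (t=0,i=10, bit19=1)
  nb #..#.: next=.  (t=5,i=7, bit18=0)
  nb #...#: next=#  (t=2,i=4, bit17=1)
  nb #....: next=#  (t=4,i=3, bit16=1)
  nb .####: next=#  (t=0,i=1, bit15=1)
  nb .###.: next=.  (t=1,i=0, bit14=0)
  nb .##.#: next=.  (t=1,i=4, bit13=0)
  nb .##..: next=#  (t=2,i=2, bit12=1)
  nb .#.##: next=#  (t=1,i=9, bit11=1)
  nb .#.#.: next=#  (t=1,i=7, bit10=1)
  nb .#..#: next=.  (t=5,i=6, bit9=0)
  nb .#...: next=.  (t=4,i=2, bit8=0)
  nb ..###: next=#  (t=0,i=0, bit7=1)
  nb ..##.: next=#  (t=2,i=1, bit6=1)
  nb ..#.#: next=.  (t=4,i=7, bit5=0)
  nb ..#..: next=#  (t=5,i=8, bit4=1)
  nb ...##: next=#  (t=2,i=5, bit3=1)
  nb ...#.: next=.  (t=4,i=6, bit2=0)
  nb ....#: next=#  (t=4,i=5, bit1=1)
  nb .....: next=.  (t=4,i=4, bit0=0)
  bits 00111001001110111001110011011010 = 960208090

960208090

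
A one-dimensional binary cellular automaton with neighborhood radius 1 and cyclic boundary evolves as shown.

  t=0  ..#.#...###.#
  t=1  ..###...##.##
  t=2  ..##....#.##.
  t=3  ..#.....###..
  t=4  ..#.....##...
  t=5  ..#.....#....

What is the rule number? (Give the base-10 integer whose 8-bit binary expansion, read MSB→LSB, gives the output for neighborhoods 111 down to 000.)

  [7] ### => #  t=0,i=9
  [6] ##. => .  t=0,i=10
  [5] #.# => #  t=0,i=3
  [4] #.. => .  t=0,i=0
  [3] .## => #  t=0,i=8
  [2] .#. => #  t=0,i=2
  [1] ..# => .  t=0,i=1
  [0] ... => .  t=0,i=6
  bits 10101100 = 172

172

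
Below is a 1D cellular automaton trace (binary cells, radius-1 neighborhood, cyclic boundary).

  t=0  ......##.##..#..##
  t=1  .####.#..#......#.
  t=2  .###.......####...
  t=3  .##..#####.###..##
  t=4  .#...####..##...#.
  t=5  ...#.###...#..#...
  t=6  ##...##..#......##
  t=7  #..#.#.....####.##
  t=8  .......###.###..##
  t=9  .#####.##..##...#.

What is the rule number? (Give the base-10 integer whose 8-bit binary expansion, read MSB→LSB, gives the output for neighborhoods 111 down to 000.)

137

  [7] ### => #  t=1,i=2
  [6] ##. => .  t=0,i=7
  [5] #.# => .  t=0,i=8
  [4] #.. => .  t=0,i=0
  [3] .## => #  t=0,i=6
  [2] .#. => .  t=0,i=13
  [1] ..# => .  t=0,i=5
  [0] ... => #  t=0,i=1
  bits 10001001 = 137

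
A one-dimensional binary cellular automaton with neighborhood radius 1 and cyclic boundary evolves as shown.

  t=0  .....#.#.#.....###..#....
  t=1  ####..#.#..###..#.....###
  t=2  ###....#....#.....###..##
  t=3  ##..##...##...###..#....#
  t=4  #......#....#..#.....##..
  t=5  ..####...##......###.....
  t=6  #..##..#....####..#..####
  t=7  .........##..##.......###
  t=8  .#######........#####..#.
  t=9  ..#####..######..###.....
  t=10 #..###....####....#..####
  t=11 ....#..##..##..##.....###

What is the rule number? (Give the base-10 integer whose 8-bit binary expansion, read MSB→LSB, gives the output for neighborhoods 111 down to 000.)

  [7] ### => #  t=0,i=16
  [6] ##. => .  t=0,i=17
  [5] #.# => #  t=0,i=6
  [4] #.. => .  t=0,i=10
  [3] .## => .  t=0,i=15
  [2] .#. => .  t=0,i=5
  [1] ..# => .  t=0,i=4
  [0] ... => #  t=0,i=0
  bits 10100001 = 161

161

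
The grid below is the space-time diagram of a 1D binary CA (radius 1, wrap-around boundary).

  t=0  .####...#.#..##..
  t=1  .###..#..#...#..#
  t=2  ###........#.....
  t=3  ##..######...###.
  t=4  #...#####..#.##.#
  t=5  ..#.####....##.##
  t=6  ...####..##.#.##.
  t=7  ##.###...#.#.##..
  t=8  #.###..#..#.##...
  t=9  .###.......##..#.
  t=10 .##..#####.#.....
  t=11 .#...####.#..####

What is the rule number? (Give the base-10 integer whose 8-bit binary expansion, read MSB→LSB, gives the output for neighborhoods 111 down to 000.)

169

  nb ###: next=#  (t=0,i=2, bit7=1)
  nb ##.: next=.  (t=0,i=4, bit6=0)
  nb #.#: next=#  (t=0,i=9, bit5=1)
  nb #..: next=.  (t=0,i=5, bit4=0)
  nb .##: next=#  (t=0,i=1, bit3=1)
  nb .#.: next=.  (t=0,i=8, bit2=0)
  nb ..#: next=.  (t=0,i=0, bit1=0)
  nb ...: next=#  (t=0,i=6, bit0=1)
  bits 10101001 = 169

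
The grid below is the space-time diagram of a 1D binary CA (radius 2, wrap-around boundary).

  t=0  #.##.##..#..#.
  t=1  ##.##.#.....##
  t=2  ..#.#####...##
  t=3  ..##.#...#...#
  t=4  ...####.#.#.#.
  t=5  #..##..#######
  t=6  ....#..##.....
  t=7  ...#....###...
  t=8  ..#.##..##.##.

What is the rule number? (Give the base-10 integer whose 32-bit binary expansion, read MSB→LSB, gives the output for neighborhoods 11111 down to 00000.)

221380004

  ##### -> .   bit 31 = 0  t=2,i=6
  ####. -> .   bit 30 = 0  t=1,i=0
  ###.# -> .   bit 29 = 0  t=1,i=1
  ###.. -> .   bit 28 = 0  t=2,i=8
  ##.## -> #   bit 27 = 1  t=0,i=4
  ##.#. -> #   bit 26 = 1  t=1,i=5
  ##..# -> .   bit 25 = 0  t=0,i=7
  ##... -> #   bit 24 = 1  t=2,i=9
  #.### -> .   bit 23 = 0  t=2,i=4
  #.##. -> .   bit 22 = 0  t=0,i=2
  #.#.# -> #   bit 21 = 1  t=0,i=0
  #.#.. -> #   bit 20 = 1  t=1,i=6
  #..## -> .   bit 19 = 0  t=3,i=1
  #..#. -> .   bit 18 = 0  t=0,i=8
  #...# -> .   bit 17 = 0  t=2,i=10
  #.... -> #   bit 16 = 1  t=1,i=8
  .#### -> #   bit 15 = 1  t=1,i=13
  .###. -> #   bit 14 = 1  t=7,i=9
  .##.# -> #   bit 13 = 1  t=0,i=3
  .##.. -> #   bit 12 = 1  t=0,i=6
  .#.## -> #   bit 11 = 1  t=0,i=1
  .#.#. -> #   bit 10 = 1  t=0,i=13
  .#..# -> .   bit 9 = 0  t=0,i=10
  .#... -> #   bit 8 = 1  t=1,i=7
  ..### -> #   bit 7 = 1  t=1,i=12
  ..##. -> .   bit 6 = 0  t=2,i=12
  ..#.# -> #   bit 5 = 1  t=0,i=12
  ..#.. -> .   bit 4 = 0  t=0,i=9
  ...## -> .   bit 3 = 0  t=1,i=11
  ...#. -> #   bit 2 = 1  t=3,i=8
  ....# -> .   bit 1 = 0  t=1,i=10
  ..... -> .   bit 0 = 0  t=1,i=9
  bits 00001101001100011111110110100100 = 221380004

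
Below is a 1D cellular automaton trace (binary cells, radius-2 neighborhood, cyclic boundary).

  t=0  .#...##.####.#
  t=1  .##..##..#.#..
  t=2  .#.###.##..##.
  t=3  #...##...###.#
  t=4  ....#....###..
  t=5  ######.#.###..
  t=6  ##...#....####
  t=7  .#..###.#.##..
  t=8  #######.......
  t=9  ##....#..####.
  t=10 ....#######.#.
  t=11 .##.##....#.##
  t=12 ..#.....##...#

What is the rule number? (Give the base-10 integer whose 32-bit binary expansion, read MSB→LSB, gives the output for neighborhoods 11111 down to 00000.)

  [31] ##### => .  t=5,i=2
  [30] ####. => .  t=0,i=10
  [29] ###.# => #  t=0,i=11
  [28] ###.. => #  t=4,i=11
  [27] ##.## => .  t=0,i=7
  [26] ##.#. => .  t=0,i=12
  [25] ##..# => #  t=1,i=3
  [24] ##... => .  t=3,i=1
  [23] #.### => .  t=0,i=8
  [22] #.##. => .  t=2,i=7
  [21] #.#.# => .  t=0,i=13
  [20] #.#.. => #  t=0,i=1
  [19] #..## => #  t=1,i=4
  [18] #..#. => #  t=1,i=8
  [17] #...# => .  t=0,i=3
  [16] #.... => .  t=4,i=6
  [15] .#### => #  t=0,i=9
  [14] .###. => #  t=2,i=4
  [13] .##.# => #  t=0,i=6
  [12] .##.. => .  t=1,i=2
  [11] .#.## => .  t=2,i=2
  [10] .#.#. => .  t=0,i=0
  [9] .#..# => #  t=7,i=2
  [8] .#... => #  t=0,i=2
  [7] ..### => #  t=3,i=9
  [6] ..##. => #  t=0,i=5
  [5] ..#.# => .  t=1,i=9
  [4] ..#.. => #  t=4,i=4
  [3] ...## => .  t=0,i=4
  [2] ...#. => #  t=4,i=3
  [1] ....# => #  t=4,i=2
  [0] ..... => #  t=4,i=0
  bits 00110010000111001110001111010111 = 840754135

840754135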